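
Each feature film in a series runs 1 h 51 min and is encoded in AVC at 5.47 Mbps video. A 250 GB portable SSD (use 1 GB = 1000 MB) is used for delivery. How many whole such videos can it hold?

1 h 51 min = 111 min = 6660 s
Per item: 5.470 Mbps × 6660 s = 36,430 Mb = 4,554 MB.
Capacity: 250 GB = 2,000,000 Mb; 54.90 items → 54 complete.

54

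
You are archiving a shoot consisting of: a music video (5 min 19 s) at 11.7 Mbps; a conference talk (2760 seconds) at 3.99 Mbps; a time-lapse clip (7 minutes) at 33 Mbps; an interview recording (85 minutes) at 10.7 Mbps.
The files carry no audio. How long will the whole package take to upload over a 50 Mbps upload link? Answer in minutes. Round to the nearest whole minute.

music video: 11.700 Mbps × 319 s = 3732.3 Mb
conference talk: 3.990 Mbps × 2760 s = 11012.4 Mb
time-lapse clip: 33.000 Mbps × 420 s = 13860.0 Mb
interview recording: 10.700 Mbps × 5100 s = 54570.0 Mb
Total: 83174.7 Mb = 10396.8 MB.
At 50 Mbps: 83174.7 / 50 = 1663 s ≈ 27.7 minutes.

28 minutes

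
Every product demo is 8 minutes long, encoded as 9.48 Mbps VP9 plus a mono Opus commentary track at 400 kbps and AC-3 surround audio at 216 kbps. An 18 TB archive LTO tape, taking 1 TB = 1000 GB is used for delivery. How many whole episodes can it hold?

8 min = 480 s
Audio total: 400 + 216 = 616 kbps = 0.616 Mbps.
Total bitrate: 10.096 Mbps.
Per item: 10.096 Mbps × 480 s = 4,846 Mb = 605.8 MB.
Capacity: 18 TB = 144,000,000 Mb; 29714.74 items → 29714 complete.

29714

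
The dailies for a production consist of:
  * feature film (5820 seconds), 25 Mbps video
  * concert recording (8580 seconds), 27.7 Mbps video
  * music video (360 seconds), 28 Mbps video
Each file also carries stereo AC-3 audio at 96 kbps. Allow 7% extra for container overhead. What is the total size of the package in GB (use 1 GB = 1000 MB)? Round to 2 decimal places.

52.79 GB

Audio: 96 kbps = 0.096 Mbps.
feature film: 25.096 Mbps × 5820 s × 1.07 = 156282.8 Mb
concert recording: 27.796 Mbps × 8580 s × 1.07 = 255184.0 Mb
music video: 28.096 Mbps × 360 s × 1.07 = 10822.6 Mb
Total: 422289.4 Mb = 52786.2 MB.
= 52.79 GB.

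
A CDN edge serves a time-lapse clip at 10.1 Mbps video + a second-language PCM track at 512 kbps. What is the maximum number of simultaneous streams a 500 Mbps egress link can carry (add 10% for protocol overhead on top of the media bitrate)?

Audio: 512 kbps = 0.512 Mbps.
Per-viewer media rate: 10.612 Mbps.
On the wire with 10% overhead: 11.673 Mbps.
500 Mbps = 500.0 Mbps; 500.0 / 11.673 = 42.83 → 42 viewers.

42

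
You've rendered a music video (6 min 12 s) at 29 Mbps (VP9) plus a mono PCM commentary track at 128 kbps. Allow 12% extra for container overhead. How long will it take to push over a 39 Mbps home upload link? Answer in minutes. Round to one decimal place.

6 min 12 s = 372 s
Audio: 128 kbps = 0.128 Mbps.
Total bitrate: 29.128 Mbps.
File: 29.128 Mbps × 372 s = 10835.6 Mb.
With 12% container overhead: ×1.12. → 12135.9 Mb.
At 39 Mbps: 12135.9 / 39 = 311.2 s ≈ 5.19 minutes.

5.2 minutes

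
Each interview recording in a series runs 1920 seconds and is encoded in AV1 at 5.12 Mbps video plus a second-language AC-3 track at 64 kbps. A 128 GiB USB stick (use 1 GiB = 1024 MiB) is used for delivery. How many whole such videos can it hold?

110

Audio: 64 kbps = 0.064 Mbps.
Total bitrate: 5.184 Mbps.
Per item: 5.184 Mbps × 1920 s = 9,953 Mb = 1,244 MB.
Capacity: 128 GiB = 1,099,512 Mb; 110.47 items → 110 complete.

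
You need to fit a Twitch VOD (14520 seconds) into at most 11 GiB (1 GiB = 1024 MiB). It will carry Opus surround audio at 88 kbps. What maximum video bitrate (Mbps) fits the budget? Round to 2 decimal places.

6.42 Mbps

Budget: 11 GiB = 94489.3 Mb.
Total bitrate budget: 94489.3 Mb / 14520 s = 6.508 Mbps.
Audio: 88 kbps = 0.088 Mbps.
Video: 6.508 − 0.088 = 6.420 Mbps.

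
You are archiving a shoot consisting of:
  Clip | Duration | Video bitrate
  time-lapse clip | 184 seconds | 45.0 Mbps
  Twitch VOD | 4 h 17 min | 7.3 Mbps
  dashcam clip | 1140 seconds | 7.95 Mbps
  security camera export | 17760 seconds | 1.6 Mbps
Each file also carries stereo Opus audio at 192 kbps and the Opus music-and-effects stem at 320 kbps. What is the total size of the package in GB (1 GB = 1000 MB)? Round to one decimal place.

22.0 GB

Audio total: 192 + 320 = 512 kbps = 0.512 Mbps.
time-lapse clip: 45.512 Mbps × 184 s = 8374.2 Mb
Twitch VOD: 7.812 Mbps × 15420 s = 120461.0 Mb
dashcam clip: 8.462 Mbps × 1140 s = 9646.7 Mb
security camera export: 2.112 Mbps × 17760 s = 37509.1 Mb
Total: 175991.0 Mb = 21998.9 MB.
= 22.00 GB.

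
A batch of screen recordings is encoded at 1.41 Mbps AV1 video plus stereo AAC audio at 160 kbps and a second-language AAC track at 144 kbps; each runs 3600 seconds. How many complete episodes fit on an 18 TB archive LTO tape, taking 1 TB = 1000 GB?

Audio total: 160 + 144 = 304 kbps = 0.304 Mbps.
Total bitrate: 1.714 Mbps.
Per item: 1.714 Mbps × 3600 s = 6,170 Mb = 771.3 MB.
Capacity: 18 TB = 144,000,000 Mb; 23337.22 items → 23337 complete.

23337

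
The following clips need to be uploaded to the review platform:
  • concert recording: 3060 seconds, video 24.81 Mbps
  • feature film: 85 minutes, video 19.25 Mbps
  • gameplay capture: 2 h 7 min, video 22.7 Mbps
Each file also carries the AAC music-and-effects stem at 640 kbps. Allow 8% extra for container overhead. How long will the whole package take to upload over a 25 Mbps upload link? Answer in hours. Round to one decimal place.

4.3 hours

Audio: 640 kbps = 0.640 Mbps.
concert recording: 25.450 Mbps × 3060 s × 1.08 = 84107.2 Mb
feature film: 19.890 Mbps × 5100 s × 1.08 = 109554.1 Mb
gameplay capture: 23.340 Mbps × 7620 s × 1.08 = 192078.9 Mb
Total: 385740.1 Mb = 48217.5 MB.
At 25 Mbps: 385740.1 / 25 = 15430 s ≈ 4.29 hours.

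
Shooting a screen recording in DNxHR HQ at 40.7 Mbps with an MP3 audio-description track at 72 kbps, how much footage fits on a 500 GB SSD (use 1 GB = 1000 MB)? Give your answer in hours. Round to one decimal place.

Audio: 72 kbps = 0.072 Mbps.
Total bitrate: 40.7 + 0.072 = 40.772 Mbps.
Capacity: 500 GB = 4,000,000 Mb.
Recording time: 4,000,000 / 40.772 = 98,107 s ≈ 27.3 hours.

27.3 hours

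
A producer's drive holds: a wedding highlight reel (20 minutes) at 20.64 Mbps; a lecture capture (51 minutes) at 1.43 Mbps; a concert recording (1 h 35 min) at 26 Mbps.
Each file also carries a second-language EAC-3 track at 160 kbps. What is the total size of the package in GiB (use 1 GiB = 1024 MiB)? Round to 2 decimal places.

Audio: 160 kbps = 0.160 Mbps.
wedding highlight reel: 20.800 Mbps × 1200 s = 24960.0 Mb
lecture capture: 1.590 Mbps × 3060 s = 4865.4 Mb
concert recording: 26.160 Mbps × 5700 s = 149112.0 Mb
Total: 178937.4 Mb = 22367.2 MB.
= 20.83 GiB.

20.83 GiB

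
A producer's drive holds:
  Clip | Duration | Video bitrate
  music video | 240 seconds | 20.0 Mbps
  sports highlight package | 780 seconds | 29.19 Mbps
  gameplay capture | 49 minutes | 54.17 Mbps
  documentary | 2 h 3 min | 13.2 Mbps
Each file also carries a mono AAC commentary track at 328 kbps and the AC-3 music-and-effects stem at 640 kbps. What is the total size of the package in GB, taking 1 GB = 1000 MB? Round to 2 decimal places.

Audio total: 328 + 640 = 968 kbps = 0.968 Mbps.
music video: 20.968 Mbps × 240 s = 5032.3 Mb
sports highlight package: 30.158 Mbps × 780 s = 23523.2 Mb
gameplay capture: 55.138 Mbps × 2940 s = 162105.7 Mb
documentary: 14.168 Mbps × 7380 s = 104559.8 Mb
Total: 295221.1 Mb = 36902.6 MB.
= 36.90 GB.

36.90 GB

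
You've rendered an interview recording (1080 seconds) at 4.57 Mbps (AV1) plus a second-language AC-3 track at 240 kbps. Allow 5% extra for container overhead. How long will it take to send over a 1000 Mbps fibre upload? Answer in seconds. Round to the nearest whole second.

Audio: 240 kbps = 0.240 Mbps.
Total bitrate: 4.810 Mbps.
File: 4.810 Mbps × 1080 s = 5194.8 Mb.
With 5% container overhead: ×1.05. → 5454.5 Mb.
At 1000 Mbps: 5454.5 / 1000 = 5.5 s ≈ 5.45 seconds.

5 seconds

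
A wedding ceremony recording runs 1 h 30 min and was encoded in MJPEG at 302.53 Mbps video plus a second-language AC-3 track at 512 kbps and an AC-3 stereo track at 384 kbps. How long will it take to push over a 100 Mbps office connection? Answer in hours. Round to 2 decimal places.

1 h 30 min = 90 min = 5400 s
Audio total: 512 + 384 = 896 kbps = 0.896 Mbps.
Total bitrate: 303.426 Mbps.
File: 303.426 Mbps × 5400 s = 1638500.4 Mb.
At 100 Mbps: 1638500.4 / 100 = 16385.0 s ≈ 4.55 hours.

4.55 hours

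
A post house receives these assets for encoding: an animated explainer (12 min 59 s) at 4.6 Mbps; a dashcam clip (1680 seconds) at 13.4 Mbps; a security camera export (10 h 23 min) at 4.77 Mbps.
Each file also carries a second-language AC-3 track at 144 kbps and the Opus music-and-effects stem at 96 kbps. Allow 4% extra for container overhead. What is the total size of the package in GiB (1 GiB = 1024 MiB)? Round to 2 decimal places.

Audio total: 144 + 96 = 240 kbps = 0.240 Mbps.
animated explainer: 4.840 Mbps × 779 s × 1.04 = 3921.2 Mb
dashcam clip: 13.640 Mbps × 1680 s × 1.04 = 23831.8 Mb
security camera export: 5.010 Mbps × 37380 s × 1.04 = 194764.8 Mb
Total: 222517.7 Mb = 27814.7 MB.
= 25.90 GiB.

25.90 GiB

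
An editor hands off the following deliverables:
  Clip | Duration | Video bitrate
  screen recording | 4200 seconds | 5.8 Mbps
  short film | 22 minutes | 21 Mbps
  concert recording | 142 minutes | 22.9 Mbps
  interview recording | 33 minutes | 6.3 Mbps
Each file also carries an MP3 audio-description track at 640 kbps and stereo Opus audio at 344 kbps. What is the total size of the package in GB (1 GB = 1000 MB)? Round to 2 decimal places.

34.43 GB

Audio total: 640 + 344 = 984 kbps = 0.984 Mbps.
screen recording: 6.784 Mbps × 4200 s = 28492.8 Mb
short film: 21.984 Mbps × 1320 s = 29018.9 Mb
concert recording: 23.884 Mbps × 8520 s = 203491.7 Mb
interview recording: 7.284 Mbps × 1980 s = 14422.3 Mb
Total: 275425.7 Mb = 34428.2 MB.
= 34.43 GB.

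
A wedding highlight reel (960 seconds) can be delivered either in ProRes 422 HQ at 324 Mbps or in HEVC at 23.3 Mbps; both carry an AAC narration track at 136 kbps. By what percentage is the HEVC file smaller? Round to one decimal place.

92.8%

Audio: 136 kbps = 0.136 Mbps.
ProRes 422 HQ: 324.136 Mbps × 960 s = 311170.6 Mb = 36.225 GiB.
HEVC: 23.436 Mbps × 960 s = 22498.6 Mb = 2.619 GiB.
Reduction: (1 − 2.619/36.225) × 100 = 92.77%.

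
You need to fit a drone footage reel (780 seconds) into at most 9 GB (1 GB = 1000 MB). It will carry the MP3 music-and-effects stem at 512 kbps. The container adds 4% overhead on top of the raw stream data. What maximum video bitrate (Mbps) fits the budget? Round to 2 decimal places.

88.25 Mbps

Budget: 9 GB = 72000.0 Mb.
Stream payload after overhead: 72000.0 / 1.04 = 69230.8 Mb.
Total bitrate budget: 69230.8 Mb / 780 s = 88.757 Mbps.
Audio: 512 kbps = 0.512 Mbps.
Video: 88.757 − 0.512 = 88.245 Mbps.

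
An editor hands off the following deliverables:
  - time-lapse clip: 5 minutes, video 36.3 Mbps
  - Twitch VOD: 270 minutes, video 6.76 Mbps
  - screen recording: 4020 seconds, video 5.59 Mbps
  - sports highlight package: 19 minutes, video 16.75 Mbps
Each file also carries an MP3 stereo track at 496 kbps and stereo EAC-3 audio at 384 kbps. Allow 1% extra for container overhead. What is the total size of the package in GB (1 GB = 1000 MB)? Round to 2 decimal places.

22.85 GB

Audio total: 496 + 384 = 880 kbps = 0.880 Mbps.
time-lapse clip: 37.180 Mbps × 300 s × 1.01 = 11265.5 Mb
Twitch VOD: 7.640 Mbps × 16200 s × 1.01 = 125005.7 Mb
screen recording: 6.470 Mbps × 4020 s × 1.01 = 26269.5 Mb
sports highlight package: 17.630 Mbps × 1140 s × 1.01 = 20299.2 Mb
Total: 182839.9 Mb = 22855.0 MB.
= 22.85 GB.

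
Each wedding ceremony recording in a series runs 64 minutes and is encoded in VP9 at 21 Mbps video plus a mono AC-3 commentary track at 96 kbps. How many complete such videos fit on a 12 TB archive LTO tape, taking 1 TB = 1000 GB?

64 min = 3840 s
Audio: 96 kbps = 0.096 Mbps.
Total bitrate: 21.096 Mbps.
Per item: 21.096 Mbps × 3840 s = 81,009 Mb = 10,126 MB.
Capacity: 12 TB = 96,000,000 Mb; 1185.06 items → 1185 complete.

1185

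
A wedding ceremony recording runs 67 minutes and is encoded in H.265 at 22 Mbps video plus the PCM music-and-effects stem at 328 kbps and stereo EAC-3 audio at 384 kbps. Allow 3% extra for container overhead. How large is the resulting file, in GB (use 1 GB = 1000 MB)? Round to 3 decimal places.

11.755 GB

67 min = 4020 s
Audio total: 328 + 384 = 712 kbps = 0.712 Mbps.
Total bitrate: 22 + 0.712 = 22.712 Mbps.
Stream data: 22.712 Mbps × 4020 s = 91302.2 Mb.
With 3% container overhead: ×1.03.
94,041 Mb ÷ 8 = 11,755 MB → 11.76 GB.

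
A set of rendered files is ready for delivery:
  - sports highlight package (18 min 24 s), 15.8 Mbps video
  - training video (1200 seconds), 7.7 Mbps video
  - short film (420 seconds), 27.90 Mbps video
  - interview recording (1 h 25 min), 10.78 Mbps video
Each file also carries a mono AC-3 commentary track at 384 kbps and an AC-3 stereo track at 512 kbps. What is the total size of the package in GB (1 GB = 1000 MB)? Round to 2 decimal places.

12.55 GB

Audio total: 384 + 512 = 896 kbps = 0.896 Mbps.
sports highlight package: 16.696 Mbps × 1104 s = 18432.4 Mb
training video: 8.596 Mbps × 1200 s = 10315.2 Mb
short film: 28.796 Mbps × 420 s = 12094.3 Mb
interview recording: 11.676 Mbps × 5100 s = 59547.6 Mb
Total: 100389.5 Mb = 12548.7 MB.
= 12.55 GB.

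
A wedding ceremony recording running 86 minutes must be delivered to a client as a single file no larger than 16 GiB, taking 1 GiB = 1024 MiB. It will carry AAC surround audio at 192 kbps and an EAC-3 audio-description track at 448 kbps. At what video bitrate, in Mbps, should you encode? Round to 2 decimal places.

Budget: 16 GiB = 137439.0 Mb.
86 min = 5160 s
Total bitrate budget: 137439.0 Mb / 5160 s = 26.635 Mbps.
Audio total: 192 + 448 = 640 kbps = 0.640 Mbps.
Video: 26.635 − 0.640 = 25.995 Mbps.

26.00 Mbps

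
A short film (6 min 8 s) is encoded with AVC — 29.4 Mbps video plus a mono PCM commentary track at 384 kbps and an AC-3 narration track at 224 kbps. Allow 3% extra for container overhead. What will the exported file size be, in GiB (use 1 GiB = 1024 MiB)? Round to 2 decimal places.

1.32 GiB

6 min 8 s = 368 s
Audio total: 384 + 224 = 608 kbps = 0.608 Mbps.
Total bitrate: 29.4 + 0.608 = 30.008 Mbps.
Stream data: 30.008 Mbps × 368 s = 11042.9 Mb.
With 3% container overhead: ×1.03.
11,374 Mb = 1,421,779,040 bytes ÷ 1,073,741,824 = 1.324 GiB.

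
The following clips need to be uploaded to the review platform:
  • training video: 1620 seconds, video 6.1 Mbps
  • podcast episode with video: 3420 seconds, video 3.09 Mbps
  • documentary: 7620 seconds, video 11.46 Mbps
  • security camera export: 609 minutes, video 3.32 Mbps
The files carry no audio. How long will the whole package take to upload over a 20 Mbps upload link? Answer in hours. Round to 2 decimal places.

3.18 hours

training video: 6.100 Mbps × 1620 s = 9882.0 Mb
podcast episode with video: 3.090 Mbps × 3420 s = 10567.8 Mb
documentary: 11.460 Mbps × 7620 s = 87325.2 Mb
security camera export: 3.320 Mbps × 36540 s = 121312.8 Mb
Total: 229087.8 Mb = 28636.0 MB.
At 20 Mbps: 229087.8 / 20 = 11454 s ≈ 3.18 hours.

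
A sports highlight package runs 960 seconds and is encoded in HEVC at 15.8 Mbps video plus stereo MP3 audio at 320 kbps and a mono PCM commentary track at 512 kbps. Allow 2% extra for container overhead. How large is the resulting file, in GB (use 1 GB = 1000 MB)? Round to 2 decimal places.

Audio total: 320 + 512 = 832 kbps = 0.832 Mbps.
Total bitrate: 15.8 + 0.832 = 16.632 Mbps.
Stream data: 16.632 Mbps × 960 s = 15966.7 Mb.
With 2% container overhead: ×1.02.
16,286 Mb ÷ 8 = 2,036 MB → 2.036 GB.

2.04 GB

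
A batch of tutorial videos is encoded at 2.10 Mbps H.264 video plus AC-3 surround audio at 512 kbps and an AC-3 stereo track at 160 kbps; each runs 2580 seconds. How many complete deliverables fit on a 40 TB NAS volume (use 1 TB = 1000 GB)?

44744

Audio total: 512 + 160 = 672 kbps = 0.672 Mbps.
Total bitrate: 2.772 Mbps.
Per item: 2.772 Mbps × 2580 s = 7,152 Mb = 894.0 MB.
Capacity: 40 TB = 320,000,000 Mb; 44744.23 items → 44744 complete.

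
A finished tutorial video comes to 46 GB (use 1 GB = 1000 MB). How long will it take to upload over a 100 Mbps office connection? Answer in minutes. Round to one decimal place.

61.3 minutes

File: 46 GB = 368000.0 Mb.
At 100 Mbps: 368000.0 / 100 = 3680.0 s ≈ 61.3 minutes.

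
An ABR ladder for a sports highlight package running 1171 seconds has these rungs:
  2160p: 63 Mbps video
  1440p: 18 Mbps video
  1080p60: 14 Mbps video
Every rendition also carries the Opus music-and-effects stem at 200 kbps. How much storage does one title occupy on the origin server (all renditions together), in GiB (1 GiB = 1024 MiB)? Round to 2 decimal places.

13.03 GiB

Audio: 200 kbps = 0.200 Mbps.
Sum of rendition bitrates: (63+0.200) + (18+0.200) + (14+0.200) = 95.600 Mbps.
× 1171 s = 111,948 Mb = 13,993 MB = 13.03 GiB.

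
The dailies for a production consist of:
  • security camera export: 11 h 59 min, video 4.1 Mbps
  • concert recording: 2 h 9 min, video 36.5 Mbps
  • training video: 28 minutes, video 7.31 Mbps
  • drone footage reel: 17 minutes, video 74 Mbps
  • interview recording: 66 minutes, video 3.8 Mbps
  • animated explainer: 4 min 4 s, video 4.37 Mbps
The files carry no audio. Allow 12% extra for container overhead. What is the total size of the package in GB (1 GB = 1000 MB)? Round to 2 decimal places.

78.86 GB

security camera export: 4.100 Mbps × 43140 s × 1.12 = 198098.9 Mb
concert recording: 36.500 Mbps × 7740 s × 1.12 = 316411.2 Mb
training video: 7.310 Mbps × 1680 s × 1.12 = 13754.5 Mb
drone footage reel: 74.000 Mbps × 1020 s × 1.12 = 84537.6 Mb
interview recording: 3.800 Mbps × 3960 s × 1.12 = 16853.8 Mb
animated explainer: 4.370 Mbps × 244 s × 1.12 = 1194.2 Mb
Total: 630850.2 Mb = 78856.3 MB.
= 78.86 GB.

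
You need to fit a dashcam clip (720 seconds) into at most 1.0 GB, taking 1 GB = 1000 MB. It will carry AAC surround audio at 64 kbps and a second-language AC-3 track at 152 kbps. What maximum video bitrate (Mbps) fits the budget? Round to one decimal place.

Budget: 1.0 GB = 8000.0 Mb.
Total bitrate budget: 8000.0 Mb / 720 s = 11.111 Mbps.
Audio total: 64 + 152 = 216 kbps = 0.216 Mbps.
Video: 11.111 − 0.216 = 10.895 Mbps.

10.9 Mbps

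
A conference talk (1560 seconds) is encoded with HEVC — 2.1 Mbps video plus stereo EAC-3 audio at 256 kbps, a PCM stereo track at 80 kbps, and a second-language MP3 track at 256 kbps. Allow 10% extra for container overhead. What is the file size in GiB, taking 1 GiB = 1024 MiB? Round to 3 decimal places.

0.538 GiB

Audio total: 256 + 80 + 256 = 592 kbps = 0.592 Mbps.
Total bitrate: 2.1 + 0.592 = 2.692 Mbps.
Stream data: 2.692 Mbps × 1560 s = 4199.5 Mb.
With 10% container overhead: ×1.10.
4,619 Mb = 577,434,000 bytes ÷ 1,073,741,824 = 0.5378 GiB.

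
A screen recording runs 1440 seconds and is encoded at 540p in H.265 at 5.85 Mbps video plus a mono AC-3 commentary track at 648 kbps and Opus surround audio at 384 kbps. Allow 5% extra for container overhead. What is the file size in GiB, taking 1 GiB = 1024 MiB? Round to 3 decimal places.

Audio total: 648 + 384 = 1032 kbps = 1.032 Mbps.
Total bitrate: 5.85 + 1.032 = 6.882 Mbps.
Stream data: 6.882 Mbps × 1440 s = 9910.1 Mb.
With 5% container overhead: ×1.05.
10,406 Mb = 1,300,698,000 bytes ÷ 1,073,741,824 = 1.211 GiB.

1.211 GiB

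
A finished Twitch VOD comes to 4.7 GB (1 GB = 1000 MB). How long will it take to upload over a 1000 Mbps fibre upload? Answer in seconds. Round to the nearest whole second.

38 seconds

File: 4.7 GB = 37600.0 Mb.
At 1000 Mbps: 37600.0 / 1000 = 37.6 s ≈ 37.6 seconds.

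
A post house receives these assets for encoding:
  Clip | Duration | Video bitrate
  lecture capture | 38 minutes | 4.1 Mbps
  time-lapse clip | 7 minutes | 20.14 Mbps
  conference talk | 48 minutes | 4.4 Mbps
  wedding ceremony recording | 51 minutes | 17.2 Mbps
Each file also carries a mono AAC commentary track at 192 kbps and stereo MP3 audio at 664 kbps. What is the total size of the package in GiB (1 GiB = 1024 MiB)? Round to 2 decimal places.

10.54 GiB

Audio total: 192 + 664 = 856 kbps = 0.856 Mbps.
lecture capture: 4.956 Mbps × 2280 s = 11299.7 Mb
time-lapse clip: 20.996 Mbps × 420 s = 8818.3 Mb
conference talk: 5.256 Mbps × 2880 s = 15137.3 Mb
wedding ceremony recording: 18.056 Mbps × 3060 s = 55251.4 Mb
Total: 90506.6 Mb = 11313.3 MB.
= 10.54 GiB.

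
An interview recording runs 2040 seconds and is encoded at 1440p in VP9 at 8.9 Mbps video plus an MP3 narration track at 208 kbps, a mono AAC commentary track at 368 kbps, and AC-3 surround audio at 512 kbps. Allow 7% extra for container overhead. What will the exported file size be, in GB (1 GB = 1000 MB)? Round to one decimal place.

2.7 GB

Audio total: 208 + 368 + 512 = 1088 kbps = 1.088 Mbps.
Total bitrate: 8.9 + 1.088 = 9.988 Mbps.
Stream data: 9.988 Mbps × 2040 s = 20375.5 Mb.
With 7% container overhead: ×1.07.
21,802 Mb ÷ 8 = 2,725 MB → 2.725 GB.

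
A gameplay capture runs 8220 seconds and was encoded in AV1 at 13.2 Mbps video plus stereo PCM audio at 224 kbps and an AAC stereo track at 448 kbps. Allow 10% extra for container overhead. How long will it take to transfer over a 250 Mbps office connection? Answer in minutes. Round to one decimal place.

8.4 minutes

Audio total: 224 + 448 = 672 kbps = 0.672 Mbps.
Total bitrate: 13.872 Mbps.
File: 13.872 Mbps × 8220 s = 114027.8 Mb.
With 10% container overhead: ×1.10. → 125430.6 Mb.
At 250 Mbps: 125430.6 / 250 = 501.7 s ≈ 8.36 minutes.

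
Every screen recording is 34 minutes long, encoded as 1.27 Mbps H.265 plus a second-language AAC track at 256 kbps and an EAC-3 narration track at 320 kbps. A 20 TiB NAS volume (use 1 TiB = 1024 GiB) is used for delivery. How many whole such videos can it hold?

34 min = 2040 s
Audio total: 256 + 320 = 576 kbps = 0.576 Mbps.
Total bitrate: 1.846 Mbps.
Per item: 1.846 Mbps × 2040 s = 3,766 Mb = 470.7 MB.
Capacity: 20 TiB = 175,921,860 Mb; 46715.17 items → 46715 complete.

46715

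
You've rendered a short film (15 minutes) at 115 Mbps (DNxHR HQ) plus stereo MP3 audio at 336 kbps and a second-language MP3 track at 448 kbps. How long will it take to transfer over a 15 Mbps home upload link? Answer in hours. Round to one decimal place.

15 min = 900 s
Audio total: 336 + 448 = 784 kbps = 0.784 Mbps.
Total bitrate: 115.784 Mbps.
File: 115.784 Mbps × 900 s = 104205.6 Mb.
At 15 Mbps: 104205.6 / 15 = 6947.0 s ≈ 1.93 hours.

1.9 hours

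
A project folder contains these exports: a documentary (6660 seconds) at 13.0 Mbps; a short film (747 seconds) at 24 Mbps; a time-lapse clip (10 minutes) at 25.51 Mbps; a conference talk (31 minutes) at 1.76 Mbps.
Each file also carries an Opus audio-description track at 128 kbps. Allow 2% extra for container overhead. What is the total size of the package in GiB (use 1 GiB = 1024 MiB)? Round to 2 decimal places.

Audio: 128 kbps = 0.128 Mbps.
documentary: 13.128 Mbps × 6660 s × 1.02 = 89181.1 Mb
short film: 24.128 Mbps × 747 s × 1.02 = 18384.1 Mb
time-lapse clip: 25.638 Mbps × 600 s × 1.02 = 15690.5 Mb
conference talk: 1.888 Mbps × 1860 s × 1.02 = 3581.9 Mb
Total: 126837.6 Mb = 15854.7 MB.
= 14.77 GiB.

14.77 GiB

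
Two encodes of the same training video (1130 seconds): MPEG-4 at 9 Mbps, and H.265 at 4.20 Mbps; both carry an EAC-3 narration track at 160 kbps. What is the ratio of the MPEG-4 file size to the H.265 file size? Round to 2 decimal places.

Audio: 160 kbps = 0.160 Mbps.
MPEG-4: 9.160 Mbps × 1130 s = 10350.8 Mb = 1.205 GiB.
H.265: 4.360 Mbps × 1130 s = 4926.8 Mb = 0.574 GiB.
Ratio: 1.205 / 0.574 = 2.101.

2.10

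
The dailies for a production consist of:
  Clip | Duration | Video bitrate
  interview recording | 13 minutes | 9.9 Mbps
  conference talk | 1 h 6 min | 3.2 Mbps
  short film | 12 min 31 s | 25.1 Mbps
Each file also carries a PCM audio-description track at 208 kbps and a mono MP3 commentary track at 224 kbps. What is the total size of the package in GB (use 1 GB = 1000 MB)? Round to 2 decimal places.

5.20 GB

Audio total: 208 + 224 = 432 kbps = 0.432 Mbps.
interview recording: 10.332 Mbps × 780 s = 8059.0 Mb
conference talk: 3.632 Mbps × 3960 s = 14382.7 Mb
short film: 25.532 Mbps × 751 s = 19174.5 Mb
Total: 41616.2 Mb = 5202.0 MB.
= 5.202 GB.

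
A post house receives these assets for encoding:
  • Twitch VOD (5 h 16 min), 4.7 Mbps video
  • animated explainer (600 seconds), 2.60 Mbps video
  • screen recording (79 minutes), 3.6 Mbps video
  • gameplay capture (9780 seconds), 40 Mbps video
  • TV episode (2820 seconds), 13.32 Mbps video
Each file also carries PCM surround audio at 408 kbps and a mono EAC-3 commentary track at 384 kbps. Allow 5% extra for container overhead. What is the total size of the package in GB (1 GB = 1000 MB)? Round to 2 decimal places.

Audio total: 408 + 384 = 792 kbps = 0.792 Mbps.
Twitch VOD: 5.492 Mbps × 18960 s × 1.05 = 109334.7 Mb
animated explainer: 3.392 Mbps × 600 s × 1.05 = 2137.0 Mb
screen recording: 4.392 Mbps × 4740 s × 1.05 = 21859.0 Mb
gameplay capture: 40.792 Mbps × 9780 s × 1.05 = 418893.0 Mb
TV episode: 14.112 Mbps × 2820 s × 1.05 = 41785.6 Mb
Total: 594009.4 Mb = 74251.2 MB.
= 74.25 GB.

74.25 GB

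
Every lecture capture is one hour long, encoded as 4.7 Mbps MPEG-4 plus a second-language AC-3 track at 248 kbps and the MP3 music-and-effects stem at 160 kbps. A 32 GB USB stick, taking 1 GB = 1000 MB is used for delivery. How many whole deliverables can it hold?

13

1 h = 3600 s
Audio total: 248 + 160 = 408 kbps = 0.408 Mbps.
Total bitrate: 5.108 Mbps.
Per item: 5.108 Mbps × 3600 s = 18,389 Mb = 2,299 MB.
Capacity: 32 GB = 256,000 Mb; 13.92 items → 13 complete.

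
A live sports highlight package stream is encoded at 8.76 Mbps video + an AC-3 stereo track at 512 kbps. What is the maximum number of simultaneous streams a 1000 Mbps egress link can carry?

107

Audio: 512 kbps = 0.512 Mbps.
Per-viewer media rate: 9.272 Mbps.
1000 Mbps = 1,000 Mbps; 1,000 / 9.272 = 107.85 → 107 viewers.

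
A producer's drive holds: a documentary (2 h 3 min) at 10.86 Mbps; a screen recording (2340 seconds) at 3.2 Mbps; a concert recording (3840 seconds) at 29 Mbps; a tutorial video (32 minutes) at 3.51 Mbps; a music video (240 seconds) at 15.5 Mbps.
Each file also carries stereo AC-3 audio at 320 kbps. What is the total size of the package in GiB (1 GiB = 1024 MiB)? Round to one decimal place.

25.0 GiB

Audio: 320 kbps = 0.320 Mbps.
documentary: 11.180 Mbps × 7380 s = 82508.4 Mb
screen recording: 3.520 Mbps × 2340 s = 8236.8 Mb
concert recording: 29.320 Mbps × 3840 s = 112588.8 Mb
tutorial video: 3.830 Mbps × 1920 s = 7353.6 Mb
music video: 15.820 Mbps × 240 s = 3796.8 Mb
Total: 214484.4 Mb = 26810.5 MB.
= 24.97 GiB.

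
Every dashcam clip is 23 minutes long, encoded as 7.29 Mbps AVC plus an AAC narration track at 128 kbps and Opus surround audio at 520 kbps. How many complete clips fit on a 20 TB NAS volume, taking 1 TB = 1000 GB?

14605

23 min = 1380 s
Audio total: 128 + 520 = 648 kbps = 0.648 Mbps.
Total bitrate: 7.938 Mbps.
Per item: 7.938 Mbps × 1380 s = 10,954 Mb = 1,369 MB.
Capacity: 20 TB = 160,000,000 Mb; 14605.95 items → 14605 complete.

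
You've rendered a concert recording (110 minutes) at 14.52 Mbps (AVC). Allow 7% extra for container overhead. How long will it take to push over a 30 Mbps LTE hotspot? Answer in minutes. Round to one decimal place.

110 min = 6600 s
File: 14.520 Mbps × 6600 s = 95832.0 Mb.
With 7% container overhead: ×1.07. → 102540.2 Mb.
At 30 Mbps: 102540.2 / 30 = 3418.0 s ≈ 57 minutes.

57.0 minutes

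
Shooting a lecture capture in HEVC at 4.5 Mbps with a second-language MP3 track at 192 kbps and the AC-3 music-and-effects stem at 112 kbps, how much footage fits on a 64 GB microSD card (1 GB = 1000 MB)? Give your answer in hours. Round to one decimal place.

29.6 hours

Audio total: 192 + 112 = 304 kbps = 0.304 Mbps.
Total bitrate: 4.5 + 0.304 = 4.804 Mbps.
Capacity: 64 GB = 512,000 Mb.
Recording time: 512,000 / 4.804 = 106,578 s ≈ 29.6 hours.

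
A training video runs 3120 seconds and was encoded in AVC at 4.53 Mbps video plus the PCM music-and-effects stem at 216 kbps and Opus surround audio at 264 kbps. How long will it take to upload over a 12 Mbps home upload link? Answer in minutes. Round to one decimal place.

21.7 minutes

Audio total: 216 + 264 = 480 kbps = 0.480 Mbps.
Total bitrate: 5.010 Mbps.
File: 5.010 Mbps × 3120 s = 15631.2 Mb.
At 12 Mbps: 15631.2 / 12 = 1302.6 s ≈ 21.7 minutes.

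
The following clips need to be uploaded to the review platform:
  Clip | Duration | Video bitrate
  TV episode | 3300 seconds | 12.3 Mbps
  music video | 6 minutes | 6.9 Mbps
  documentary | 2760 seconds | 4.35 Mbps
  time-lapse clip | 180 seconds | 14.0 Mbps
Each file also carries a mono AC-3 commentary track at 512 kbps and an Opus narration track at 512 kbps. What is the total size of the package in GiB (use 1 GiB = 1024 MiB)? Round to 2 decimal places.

7.49 GiB

Audio total: 512 + 512 = 1024 kbps = 1.024 Mbps.
TV episode: 13.324 Mbps × 3300 s = 43969.2 Mb
music video: 7.924 Mbps × 360 s = 2852.6 Mb
documentary: 5.374 Mbps × 2760 s = 14832.2 Mb
time-lapse clip: 15.024 Mbps × 180 s = 2704.3 Mb
Total: 64358.4 Mb = 8044.8 MB.
= 7.492 GiB.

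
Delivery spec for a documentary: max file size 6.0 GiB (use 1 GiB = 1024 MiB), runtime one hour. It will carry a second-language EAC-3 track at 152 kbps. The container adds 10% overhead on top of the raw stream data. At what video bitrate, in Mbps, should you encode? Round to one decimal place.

12.9 Mbps

Budget: 6.0 GiB = 51539.6 Mb.
Stream payload after overhead: 51539.6 / 1.10 = 46854.2 Mb.
1 h = 3600 s
Total bitrate budget: 46854.2 Mb / 3600 s = 13.015 Mbps.
Audio: 152 kbps = 0.152 Mbps.
Video: 13.015 − 0.152 = 12.863 Mbps.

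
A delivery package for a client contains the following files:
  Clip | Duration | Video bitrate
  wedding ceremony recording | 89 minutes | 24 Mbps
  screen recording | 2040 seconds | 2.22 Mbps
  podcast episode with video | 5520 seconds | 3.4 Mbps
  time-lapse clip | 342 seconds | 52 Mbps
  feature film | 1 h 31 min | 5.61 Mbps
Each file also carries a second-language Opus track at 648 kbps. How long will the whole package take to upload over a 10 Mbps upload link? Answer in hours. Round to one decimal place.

5.9 hours

Audio: 648 kbps = 0.648 Mbps.
wedding ceremony recording: 24.648 Mbps × 5340 s = 131620.3 Mb
screen recording: 2.868 Mbps × 2040 s = 5850.7 Mb
podcast episode with video: 4.048 Mbps × 5520 s = 22345.0 Mb
time-lapse clip: 52.648 Mbps × 342 s = 18005.6 Mb
feature film: 6.258 Mbps × 5460 s = 34168.7 Mb
Total: 211990.3 Mb = 26498.8 MB.
At 10 Mbps: 211990.3 / 10 = 21199 s ≈ 5.89 hours.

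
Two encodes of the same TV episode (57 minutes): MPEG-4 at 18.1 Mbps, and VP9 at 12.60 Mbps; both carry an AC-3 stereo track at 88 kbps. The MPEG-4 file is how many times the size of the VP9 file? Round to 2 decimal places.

57 min = 3420 s
Audio: 88 kbps = 0.088 Mbps.
MPEG-4: 18.188 Mbps × 3420 s = 62203.0 Mb = 7.775 GB.
VP9: 12.688 Mbps × 3420 s = 43393.0 Mb = 5.424 GB.
Ratio: 7.775 / 5.424 = 1.433.

1.43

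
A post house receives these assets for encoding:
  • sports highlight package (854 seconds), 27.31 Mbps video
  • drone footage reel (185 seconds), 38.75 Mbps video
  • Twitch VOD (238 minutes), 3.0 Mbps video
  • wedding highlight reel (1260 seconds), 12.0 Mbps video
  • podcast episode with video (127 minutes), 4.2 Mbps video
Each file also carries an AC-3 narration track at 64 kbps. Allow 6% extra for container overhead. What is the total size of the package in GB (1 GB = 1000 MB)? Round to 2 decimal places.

16.17 GB

Audio: 64 kbps = 0.064 Mbps.
sports highlight package: 27.374 Mbps × 854 s × 1.06 = 24780.0 Mb
drone footage reel: 38.814 Mbps × 185 s × 1.06 = 7611.4 Mb
Twitch VOD: 3.064 Mbps × 14280 s × 1.06 = 46379.2 Mb
wedding highlight reel: 12.064 Mbps × 1260 s × 1.06 = 16112.7 Mb
podcast episode with video: 4.264 Mbps × 7620 s × 1.06 = 34441.2 Mb
Total: 129324.5 Mb = 16165.6 MB.
= 16.17 GB.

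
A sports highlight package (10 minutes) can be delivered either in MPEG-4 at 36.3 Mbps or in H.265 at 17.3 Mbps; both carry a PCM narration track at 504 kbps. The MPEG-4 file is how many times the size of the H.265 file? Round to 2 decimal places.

10 min = 600 s
Audio: 504 kbps = 0.504 Mbps.
MPEG-4: 36.804 Mbps × 600 s = 22082.4 Mb = 2.571 GiB.
H.265: 17.804 Mbps × 600 s = 10682.4 Mb = 1.244 GiB.
Ratio: 2.571 / 1.244 = 2.067.

2.07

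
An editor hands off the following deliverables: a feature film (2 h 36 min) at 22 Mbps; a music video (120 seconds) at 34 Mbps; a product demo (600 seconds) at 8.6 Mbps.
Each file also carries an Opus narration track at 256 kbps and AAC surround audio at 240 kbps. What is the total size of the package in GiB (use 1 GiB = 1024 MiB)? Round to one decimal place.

Audio total: 256 + 240 = 496 kbps = 0.496 Mbps.
feature film: 22.496 Mbps × 9360 s = 210562.6 Mb
music video: 34.496 Mbps × 120 s = 4139.5 Mb
product demo: 9.096 Mbps × 600 s = 5457.6 Mb
Total: 220159.7 Mb = 27520.0 MB.
= 25.63 GiB.

25.6 GiB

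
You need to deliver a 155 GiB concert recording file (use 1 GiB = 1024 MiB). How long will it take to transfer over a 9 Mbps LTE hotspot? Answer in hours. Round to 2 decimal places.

41.09 hours

File: 155 GiB = 1331439.9 Mb.
At 9 Mbps: 1331439.9 / 9 = 147937.8 s ≈ 41.1 hours.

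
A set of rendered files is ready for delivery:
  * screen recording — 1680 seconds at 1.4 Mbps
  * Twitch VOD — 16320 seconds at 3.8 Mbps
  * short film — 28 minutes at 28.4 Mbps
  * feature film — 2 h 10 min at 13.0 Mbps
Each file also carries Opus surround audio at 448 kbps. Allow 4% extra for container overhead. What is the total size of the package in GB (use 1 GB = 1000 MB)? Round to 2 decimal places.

Audio: 448 kbps = 0.448 Mbps.
screen recording: 1.848 Mbps × 1680 s × 1.04 = 3228.8 Mb
Twitch VOD: 4.248 Mbps × 16320 s × 1.04 = 72100.5 Mb
short film: 28.848 Mbps × 1680 s × 1.04 = 50403.2 Mb
feature film: 13.448 Mbps × 7800 s × 1.04 = 109090.2 Mb
Total: 234822.7 Mb = 29352.8 MB.
= 29.35 GB.

29.35 GB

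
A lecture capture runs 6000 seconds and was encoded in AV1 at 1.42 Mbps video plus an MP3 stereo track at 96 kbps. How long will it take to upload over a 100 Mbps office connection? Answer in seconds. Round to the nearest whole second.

Audio: 96 kbps = 0.096 Mbps.
Total bitrate: 1.516 Mbps.
File: 1.516 Mbps × 6000 s = 9096.0 Mb.
At 100 Mbps: 9096.0 / 100 = 91.0 s ≈ 91 seconds.

91 seconds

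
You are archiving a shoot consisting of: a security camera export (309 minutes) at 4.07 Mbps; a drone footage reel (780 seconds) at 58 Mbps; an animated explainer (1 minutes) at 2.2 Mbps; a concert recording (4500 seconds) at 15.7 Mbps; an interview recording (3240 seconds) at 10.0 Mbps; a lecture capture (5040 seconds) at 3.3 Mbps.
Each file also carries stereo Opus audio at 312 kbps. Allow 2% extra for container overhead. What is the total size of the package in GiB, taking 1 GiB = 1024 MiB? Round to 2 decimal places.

29.75 GiB

Audio: 312 kbps = 0.312 Mbps.
security camera export: 4.382 Mbps × 18540 s × 1.02 = 82867.1 Mb
drone footage reel: 58.312 Mbps × 780 s × 1.02 = 46393.0 Mb
animated explainer: 2.512 Mbps × 60 s × 1.02 = 153.7 Mb
concert recording: 16.012 Mbps × 4500 s × 1.02 = 73495.1 Mb
interview recording: 10.312 Mbps × 3240 s × 1.02 = 34079.1 Mb
lecture capture: 3.612 Mbps × 5040 s × 1.02 = 18568.6 Mb
Total: 255556.6 Mb = 31944.6 MB.
= 29.75 GiB.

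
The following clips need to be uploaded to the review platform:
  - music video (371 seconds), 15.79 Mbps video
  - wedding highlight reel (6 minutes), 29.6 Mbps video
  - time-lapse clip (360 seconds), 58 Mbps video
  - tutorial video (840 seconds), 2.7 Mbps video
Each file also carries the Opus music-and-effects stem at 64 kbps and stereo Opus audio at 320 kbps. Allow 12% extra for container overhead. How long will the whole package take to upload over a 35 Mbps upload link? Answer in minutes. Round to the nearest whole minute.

22 minutes

Audio total: 64 + 320 = 384 kbps = 0.384 Mbps.
music video: 16.174 Mbps × 371 s × 1.12 = 6720.6 Mb
wedding highlight reel: 29.984 Mbps × 360 s × 1.12 = 12089.5 Mb
time-lapse clip: 58.384 Mbps × 360 s × 1.12 = 23540.4 Mb
tutorial video: 3.084 Mbps × 840 s × 1.12 = 2901.4 Mb
Total: 45252.0 Mb = 5656.5 MB.
At 35 Mbps: 45252.0 / 35 = 1293 s ≈ 21.5 minutes.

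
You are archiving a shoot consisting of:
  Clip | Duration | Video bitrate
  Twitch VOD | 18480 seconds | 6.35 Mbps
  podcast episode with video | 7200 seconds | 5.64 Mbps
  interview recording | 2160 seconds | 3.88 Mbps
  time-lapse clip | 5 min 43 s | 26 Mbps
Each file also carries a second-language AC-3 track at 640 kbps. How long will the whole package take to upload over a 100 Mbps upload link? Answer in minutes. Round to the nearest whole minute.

32 minutes

Audio: 640 kbps = 0.640 Mbps.
Twitch VOD: 6.990 Mbps × 18480 s = 129175.2 Mb
podcast episode with video: 6.280 Mbps × 7200 s = 45216.0 Mb
interview recording: 4.520 Mbps × 2160 s = 9763.2 Mb
time-lapse clip: 26.640 Mbps × 343 s = 9137.5 Mb
Total: 193291.9 Mb = 24161.5 MB.
At 100 Mbps: 193291.9 / 100 = 1933 s ≈ 32.2 minutes.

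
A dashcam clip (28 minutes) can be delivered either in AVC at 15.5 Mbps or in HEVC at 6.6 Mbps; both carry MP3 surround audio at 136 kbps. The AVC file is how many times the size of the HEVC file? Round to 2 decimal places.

2.32

28 min = 1680 s
Audio: 136 kbps = 0.136 Mbps.
AVC: 15.636 Mbps × 1680 s = 26268.5 Mb = 3.284 GB.
HEVC: 6.736 Mbps × 1680 s = 11316.5 Mb = 1.415 GB.
Ratio: 3.284 / 1.415 = 2.321.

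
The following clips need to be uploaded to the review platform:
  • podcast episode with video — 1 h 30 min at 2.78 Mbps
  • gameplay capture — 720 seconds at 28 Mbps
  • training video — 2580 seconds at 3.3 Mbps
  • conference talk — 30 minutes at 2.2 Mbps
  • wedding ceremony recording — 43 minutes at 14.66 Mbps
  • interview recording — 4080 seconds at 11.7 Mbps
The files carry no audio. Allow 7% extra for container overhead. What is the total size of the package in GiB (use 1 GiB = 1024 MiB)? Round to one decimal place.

16.6 GiB

podcast episode with video: 2.780 Mbps × 5400 s × 1.07 = 16062.8 Mb
gameplay capture: 28.000 Mbps × 720 s × 1.07 = 21571.2 Mb
training video: 3.300 Mbps × 2580 s × 1.07 = 9110.0 Mb
conference talk: 2.200 Mbps × 1800 s × 1.07 = 4237.2 Mb
wedding ceremony recording: 14.660 Mbps × 2580 s × 1.07 = 40470.4 Mb
interview recording: 11.700 Mbps × 4080 s × 1.07 = 51077.5 Mb
Total: 142529.1 Mb = 17816.1 MB.
= 16.59 GiB.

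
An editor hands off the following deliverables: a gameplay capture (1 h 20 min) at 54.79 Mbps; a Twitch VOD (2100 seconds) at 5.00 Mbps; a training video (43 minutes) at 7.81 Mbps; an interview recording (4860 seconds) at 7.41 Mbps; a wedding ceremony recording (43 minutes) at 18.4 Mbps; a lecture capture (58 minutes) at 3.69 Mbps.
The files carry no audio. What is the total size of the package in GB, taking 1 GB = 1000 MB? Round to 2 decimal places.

gameplay capture: 54.790 Mbps × 4800 s = 262992.0 Mb
Twitch VOD: 5.000 Mbps × 2100 s = 10500.0 Mb
training video: 7.810 Mbps × 2580 s = 20149.8 Mb
interview recording: 7.410 Mbps × 4860 s = 36012.6 Mb
wedding ceremony recording: 18.400 Mbps × 2580 s = 47472.0 Mb
lecture capture: 3.690 Mbps × 3480 s = 12841.2 Mb
Total: 389967.6 Mb = 48745.9 MB.
= 48.75 GB.

48.75 GB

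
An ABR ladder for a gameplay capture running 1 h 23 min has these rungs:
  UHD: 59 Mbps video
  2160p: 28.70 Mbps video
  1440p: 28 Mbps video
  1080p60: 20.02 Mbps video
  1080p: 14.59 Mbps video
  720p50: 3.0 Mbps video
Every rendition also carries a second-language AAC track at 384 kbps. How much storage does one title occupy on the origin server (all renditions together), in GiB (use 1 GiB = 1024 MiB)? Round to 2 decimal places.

90.22 GiB

1 h 23 min = 83 min = 4980 s
Audio: 384 kbps = 0.384 Mbps.
Sum of rendition bitrates: (59+0.384) + (28.70+0.384) + (28+0.384) + (20.02+0.384) + (14.59+0.384) + (3.0+0.384) = 155.614 Mbps.
× 4980 s = 774,958 Mb = 96,870 MB = 90.22 GiB.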